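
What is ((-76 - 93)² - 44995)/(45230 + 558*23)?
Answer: -8217/29032 ≈ -0.28303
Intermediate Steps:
((-76 - 93)² - 44995)/(45230 + 558*23) = ((-169)² - 44995)/(45230 + 12834) = (28561 - 44995)/58064 = -16434*1/58064 = -8217/29032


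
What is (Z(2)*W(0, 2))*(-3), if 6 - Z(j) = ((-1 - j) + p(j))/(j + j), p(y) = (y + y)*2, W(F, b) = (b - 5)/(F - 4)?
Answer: -171/16 ≈ -10.688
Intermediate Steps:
W(F, b) = (-5 + b)/(-4 + F)
p(y) = 4*y (p(y) = (2*y)*2 = 4*y)
Z(j) = 6 - (-1 + 3*j)/(2*j) (Z(j) = 6 - ((-1 - j) + 4*j)/(j + j) = 6 - (-1 + 3*j)/(2*j))
(Z(2)*W(0, 2))*(-3) = (((½)*(1 + 9*2)/2)*((-5 + 2)/(-4 + 0)))*(-3) = (((½)*(½)*(1 + 18))*(-3/(-4)))*(-3) = (((½)*(½)*19)*(-¼*(-3)))*(-3) = ((19/4)*(¾))*(-3) = (57/16)*(-3) = -171/16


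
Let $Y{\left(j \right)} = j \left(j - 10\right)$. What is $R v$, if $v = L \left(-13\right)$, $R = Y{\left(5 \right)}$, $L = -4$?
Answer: $-1300$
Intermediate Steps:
$Y{\left(j \right)} = j \left(-10 + j\right)$
$R = -25$ ($R = 5 \left(-10 + 5\right) = 5 \left(-5\right) = -25$)
$v = 52$ ($v = \left(-4\right) \left(-13\right) = 52$)
$R v = \left(-25\right) 52 = -1300$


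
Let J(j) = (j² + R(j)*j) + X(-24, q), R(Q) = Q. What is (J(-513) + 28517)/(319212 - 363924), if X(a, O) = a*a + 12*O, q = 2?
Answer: -555455/44712 ≈ -12.423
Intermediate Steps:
X(a, O) = a² + 12*O
J(j) = 600 + 2*j² (J(j) = (j² + j*j) + ((-24)² + 12*2) = (j² + j²) + (576 + 24) = 2*j² + 600 = 600 + 2*j²)
(J(-513) + 28517)/(319212 - 363924) = ((600 + 2*(-513)²) + 28517)/(319212 - 363924) = ((600 + 2*263169) + 28517)/(-44712) = ((600 + 526338) + 28517)*(-1/44712) = (526938 + 28517)*(-1/44712) = 555455*(-1/44712) = -555455/44712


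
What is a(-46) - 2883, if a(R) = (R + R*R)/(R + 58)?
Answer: -5421/2 ≈ -2710.5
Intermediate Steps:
a(R) = (R + R²)/(58 + R)
a(-46) - 2883 = -46*(1 - 46)/(58 - 46) - 2883 = -46*(-45)/12 - 2883 = -46*1/12*(-45) - 2883 = 345/2 - 2883 = -5421/2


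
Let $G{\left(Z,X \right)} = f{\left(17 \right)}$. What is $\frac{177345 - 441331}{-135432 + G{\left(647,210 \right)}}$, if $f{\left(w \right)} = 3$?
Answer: $\frac{263986}{135429} \approx 1.9493$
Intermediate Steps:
$G{\left(Z,X \right)} = 3$
$\frac{177345 - 441331}{-135432 + G{\left(647,210 \right)}} = \frac{177345 - 441331}{-135432 + 3} = - \frac{263986}{-135429} = \left(-263986\right) \left(- \frac{1}{135429}\right) = \frac{263986}{135429}$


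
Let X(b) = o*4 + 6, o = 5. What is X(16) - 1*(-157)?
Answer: 183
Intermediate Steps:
X(b) = 26 (X(b) = 5*4 + 6 = 20 + 6 = 26)
X(16) - 1*(-157) = 26 - 1*(-157) = 26 + 157 = 183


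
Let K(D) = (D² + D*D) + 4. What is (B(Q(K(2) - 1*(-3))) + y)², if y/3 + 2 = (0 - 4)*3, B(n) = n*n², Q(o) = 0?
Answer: 1764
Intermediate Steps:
K(D) = 4 + 2*D² (K(D) = (D² + D²) + 4 = 2*D² + 4 = 4 + 2*D²)
B(n) = n³
y = -42 (y = -6 + 3*((0 - 4)*3) = -6 + 3*(-4*3) = -6 + 3*(-12) = -6 - 36 = -42)
(B(Q(K(2) - 1*(-3))) + y)² = (0³ - 42)² = (0 - 42)² = (-42)² = 1764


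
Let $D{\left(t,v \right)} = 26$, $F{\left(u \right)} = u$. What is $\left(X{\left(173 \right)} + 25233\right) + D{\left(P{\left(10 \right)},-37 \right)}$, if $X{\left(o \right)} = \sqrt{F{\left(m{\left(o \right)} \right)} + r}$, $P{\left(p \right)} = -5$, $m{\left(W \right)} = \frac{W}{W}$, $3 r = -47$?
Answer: $25259 + \frac{2 i \sqrt{33}}{3} \approx 25259.0 + 3.8297 i$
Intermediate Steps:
$r = - \frac{47}{3}$ ($r = \frac{1}{3} \left(-47\right) = - \frac{47}{3} \approx -15.667$)
$m{\left(W \right)} = 1$
$X{\left(o \right)} = \frac{2 i \sqrt{33}}{3}$ ($X{\left(o \right)} = \sqrt{1 - \frac{47}{3}} = \sqrt{- \frac{44}{3}} = \frac{2 i \sqrt{33}}{3}$)
$\left(X{\left(173 \right)} + 25233\right) + D{\left(P{\left(10 \right)},-37 \right)} = \left(\frac{2 i \sqrt{33}}{3} + 25233\right) + 26 = \left(25233 + \frac{2 i \sqrt{33}}{3}\right) + 26 = 25259 + \frac{2 i \sqrt{33}}{3}$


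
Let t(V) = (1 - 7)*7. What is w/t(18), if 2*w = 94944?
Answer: -7912/7 ≈ -1130.3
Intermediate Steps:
w = 47472 (w = (½)*94944 = 47472)
t(V) = -42 (t(V) = -6*7 = -42)
w/t(18) = 47472/(-42) = 47472*(-1/42) = -7912/7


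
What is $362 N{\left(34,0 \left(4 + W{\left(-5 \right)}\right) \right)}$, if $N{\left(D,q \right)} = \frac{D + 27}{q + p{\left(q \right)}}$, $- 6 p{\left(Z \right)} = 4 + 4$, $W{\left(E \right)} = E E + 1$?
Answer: $- \frac{33123}{2} \approx -16562.0$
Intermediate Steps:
$W{\left(E \right)} = 1 + E^{2}$ ($W{\left(E \right)} = E^{2} + 1 = 1 + E^{2}$)
$p{\left(Z \right)} = - \frac{4}{3}$ ($p{\left(Z \right)} = - \frac{4 + 4}{6} = \left(- \frac{1}{6}\right) 8 = - \frac{4}{3}$)
$N{\left(D,q \right)} = \frac{27 + D}{- \frac{4}{3} + q}$ ($N{\left(D,q \right)} = \frac{D + 27}{q - \frac{4}{3}} = \frac{27 + D}{- \frac{4}{3} + q}$)
$362 N{\left(34,0 \left(4 + W{\left(-5 \right)}\right) \right)} = 362 \frac{3 \left(27 + 34\right)}{-4 + 3 \cdot 0 \left(4 + \left(1 + \left(-5\right)^{2}\right)\right)} = 362 \cdot 3 \frac{1}{-4 + 3 \cdot 0 \left(4 + \left(1 + 25\right)\right)} 61 = 362 \cdot 3 \frac{1}{-4 + 3 \cdot 0 \left(4 + 26\right)} 61 = 362 \cdot 3 \frac{1}{-4 + 3 \cdot 0 \cdot 30} \cdot 61 = 362 \cdot 3 \frac{1}{-4 + 3 \cdot 0} \cdot 61 = 362 \cdot 3 \frac{1}{-4 + 0} \cdot 61 = 362 \cdot 3 \frac{1}{-4} \cdot 61 = 362 \cdot 3 \left(- \frac{1}{4}\right) 61 = 362 \left(- \frac{183}{4}\right) = - \frac{33123}{2}$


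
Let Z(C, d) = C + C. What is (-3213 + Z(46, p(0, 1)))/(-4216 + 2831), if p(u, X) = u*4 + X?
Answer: 3121/1385 ≈ 2.2534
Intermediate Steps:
p(u, X) = X + 4*u (p(u, X) = 4*u + X = X + 4*u)
Z(C, d) = 2*C
(-3213 + Z(46, p(0, 1)))/(-4216 + 2831) = (-3213 + 2*46)/(-4216 + 2831) = (-3213 + 92)/(-1385) = -3121*(-1/1385) = 3121/1385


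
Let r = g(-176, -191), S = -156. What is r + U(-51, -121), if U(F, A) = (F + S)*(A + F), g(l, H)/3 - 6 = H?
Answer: 35049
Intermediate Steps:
g(l, H) = 18 + 3*H
U(F, A) = (-156 + F)*(A + F) (U(F, A) = (F - 156)*(A + F) = (-156 + F)*(A + F))
r = -555 (r = 18 + 3*(-191) = 18 - 573 = -555)
r + U(-51, -121) = -555 + ((-51)² - 156*(-121) - 156*(-51) - 121*(-51)) = -555 + (2601 + 18876 + 7956 + 6171) = -555 + 35604 = 35049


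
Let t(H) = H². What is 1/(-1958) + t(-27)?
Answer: 1427381/1958 ≈ 729.00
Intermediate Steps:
1/(-1958) + t(-27) = 1/(-1958) + (-27)² = -1/1958 + 729 = 1427381/1958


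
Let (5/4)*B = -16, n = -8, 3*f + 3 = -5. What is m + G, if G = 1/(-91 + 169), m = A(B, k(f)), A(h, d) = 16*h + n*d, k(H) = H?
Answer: -23849/130 ≈ -183.45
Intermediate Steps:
f = -8/3 (f = -1 + (⅓)*(-5) = -1 - 5/3 = -8/3 ≈ -2.6667)
B = -64/5 (B = (⅘)*(-16) = -64/5 ≈ -12.800)
A(h, d) = -8*d + 16*h (A(h, d) = 16*h - 8*d = -8*d + 16*h)
m = -2752/15 (m = -8*(-8/3) + 16*(-64/5) = 64/3 - 1024/5 = -2752/15 ≈ -183.47)
G = 1/78 ≈ 0.012821
m + G = -2752/15 + 1/78 = -23849/130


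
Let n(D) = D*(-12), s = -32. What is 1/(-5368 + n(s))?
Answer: -1/4984 ≈ -0.00020064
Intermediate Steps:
n(D) = -12*D
1/(-5368 + n(s)) = 1/(-5368 - 12*(-32)) = 1/(-5368 + 384) = 1/(-4984) = -1/4984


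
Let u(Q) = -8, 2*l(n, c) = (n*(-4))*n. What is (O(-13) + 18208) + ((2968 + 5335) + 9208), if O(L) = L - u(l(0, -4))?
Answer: 35714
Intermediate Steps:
l(n, c) = -2*n² (l(n, c) = ((n*(-4))*n)/2 = ((-4*n)*n)/2 = (-4*n²)/2 = -2*n²)
O(L) = 8 + L (O(L) = L - 1*(-8) = L + 8 = 8 + L)
(O(-13) + 18208) + ((2968 + 5335) + 9208) = ((8 - 13) + 18208) + ((2968 + 5335) + 9208) = (-5 + 18208) + (8303 + 9208) = 18203 + 17511 = 35714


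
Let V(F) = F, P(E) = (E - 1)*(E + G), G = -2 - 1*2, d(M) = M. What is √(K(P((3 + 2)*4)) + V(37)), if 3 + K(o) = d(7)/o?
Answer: √196517/76 ≈ 5.8329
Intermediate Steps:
G = -4 (G = -2 - 2 = -4)
P(E) = (-1 + E)*(-4 + E) (P(E) = (E - 1)*(E - 4) = (-1 + E)*(-4 + E))
K(o) = -3 + 7/o
√(K(P((3 + 2)*4)) + V(37)) = √((-3 + 7/(4 + ((3 + 2)*4)² - 5*(3 + 2)*4)) + 37) = √((-3 + 7/(4 + (5*4)² - 25*4)) + 37) = √((-3 + 7/(4 + 20² - 5*20)) + 37) = √((-3 + 7/(4 + 400 - 100)) + 37) = √((-3 + 7/304) + 37) = √(-905/304 + 37) = √(10343/304) = √196517/76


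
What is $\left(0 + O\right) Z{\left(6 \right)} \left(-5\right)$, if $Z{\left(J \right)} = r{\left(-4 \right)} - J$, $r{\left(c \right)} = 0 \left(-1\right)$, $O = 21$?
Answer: $630$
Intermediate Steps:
$r{\left(c \right)} = 0$
$Z{\left(J \right)} = - J$ ($Z{\left(J \right)} = 0 - J = - J$)
$\left(0 + O\right) Z{\left(6 \right)} \left(-5\right) = \left(0 + 21\right) \left(\left(-1\right) 6\right) \left(-5\right) = 21 \left(-6\right) \left(-5\right) = \left(-126\right) \left(-5\right) = 630$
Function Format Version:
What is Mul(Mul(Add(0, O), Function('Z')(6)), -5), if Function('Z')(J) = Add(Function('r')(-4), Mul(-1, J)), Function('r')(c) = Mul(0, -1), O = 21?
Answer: 630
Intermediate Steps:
Function('r')(c) = 0
Function('Z')(J) = Mul(-1, J) (Function('Z')(J) = Add(0, Mul(-1, J)) = Mul(-1, J))
Mul(Mul(Add(0, O), Function('Z')(6)), -5) = Mul(Mul(Add(0, 21), Mul(-1, 6)), -5) = Mul(Mul(21, -6), -5) = Mul(-126, -5) = 630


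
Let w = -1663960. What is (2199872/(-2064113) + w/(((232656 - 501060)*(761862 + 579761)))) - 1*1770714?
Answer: -19354979583262572964616/10930600838867547 ≈ -1.7707e+6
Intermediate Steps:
(2199872/(-2064113) + w/(((232656 - 501060)*(761862 + 579761)))) - 1*1770714 = (2199872/(-2064113) - 1663960*1/((232656 - 501060)*(761862 + 579761))) - 1*1770714 = (2199872*(-1/2064113) - 1663960/((-268404*1341623))) - 1770714 = (-2199872/2064113 - 1663960/(-360096979692)) - 1770714 = (-2199872/2064113 - 1663960*(-1/360096979692)) - 1770714 = (-2199872/2064113 + 24470/5295543819) - 1770714 = -11649468063346058/10930600838867547 - 1770714 = -19354979583262572964616/10930600838867547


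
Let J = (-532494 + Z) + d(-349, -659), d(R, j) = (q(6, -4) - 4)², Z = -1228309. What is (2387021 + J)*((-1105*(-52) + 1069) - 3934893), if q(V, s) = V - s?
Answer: -2427588460456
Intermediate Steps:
d(R, j) = 36 (d(R, j) = ((6 - 1*(-4)) - 4)² = ((6 + 4) - 4)² = (10 - 4)² = 6² = 36)
J = -1760767 (J = (-532494 - 1228309) + 36 = -1760803 + 36 = -1760767)
(2387021 + J)*((-1105*(-52) + 1069) - 3934893) = (2387021 - 1760767)*((-1105*(-52) + 1069) - 3934893) = 626254*((57460 + 1069) - 3934893) = 626254*(58529 - 3934893) = 626254*(-3876364) = -2427588460456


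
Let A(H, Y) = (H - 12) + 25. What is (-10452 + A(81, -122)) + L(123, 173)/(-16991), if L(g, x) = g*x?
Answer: -176014057/16991 ≈ -10359.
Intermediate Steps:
A(H, Y) = 13 + H (A(H, Y) = (-12 + H) + 25 = 13 + H)
(-10452 + A(81, -122)) + L(123, 173)/(-16991) = (-10452 + (13 + 81)) + (123*173)/(-16991) = (-10452 + 94) + 21279*(-1/16991) = -10358 - 21279/16991 = -176014057/16991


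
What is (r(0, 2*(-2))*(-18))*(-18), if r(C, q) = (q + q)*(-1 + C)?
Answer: 2592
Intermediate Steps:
r(C, q) = 2*q*(-1 + C) (r(C, q) = (2*q)*(-1 + C) = 2*q*(-1 + C))
(r(0, 2*(-2))*(-18))*(-18) = ((2*(2*(-2))*(-1 + 0))*(-18))*(-18) = ((2*(-4)*(-1))*(-18))*(-18) = (8*(-18))*(-18) = -144*(-18) = 2592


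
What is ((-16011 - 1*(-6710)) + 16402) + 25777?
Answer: 32878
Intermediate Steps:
((-16011 - 1*(-6710)) + 16402) + 25777 = ((-16011 + 6710) + 16402) + 25777 = (-9301 + 16402) + 25777 = 7101 + 25777 = 32878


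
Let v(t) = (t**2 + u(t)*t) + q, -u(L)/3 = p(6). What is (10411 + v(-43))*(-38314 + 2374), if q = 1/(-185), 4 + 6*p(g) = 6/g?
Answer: -16217324802/37 ≈ -4.3831e+8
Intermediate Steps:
p(g) = -2/3 + 1/g (p(g) = -2/3 + (6/g)/6 = -2/3 + 1/g)
u(L) = 3/2 (u(L) = -3*(-2/3 + 1/6) = -3*(-1/2) = 3/2)
q = -1/185 ≈ -0.0054054
v(t) = -1/185 + t**2 + 3*t/2 (v(t) = (t**2 + 3*t/2) - 1/185 = -1/185 + t**2 + 3*t/2)
(10411 + v(-43))*(-38314 + 2374) = (10411 + (-1/185 + (-43)**2 + (3/2)*(-43)))*(-38314 + 2374) = (10411 + (-1/185 + 1849 - 129/2))*(-35940) = (10411 + 660263/370)*(-35940) = (4512333/370)*(-35940) = -16217324802/37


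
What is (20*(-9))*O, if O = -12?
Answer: 2160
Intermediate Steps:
(20*(-9))*O = (20*(-9))*(-12) = -180*(-12) = 2160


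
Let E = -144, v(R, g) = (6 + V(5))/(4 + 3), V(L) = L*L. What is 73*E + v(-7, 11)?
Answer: -73553/7 ≈ -10508.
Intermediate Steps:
V(L) = L²
v(R, g) = 31/7 (v(R, g) = (6 + 5²)/(4 + 3) = (6 + 25)/7 = 31*(⅐) = 31/7)
73*E + v(-7, 11) = 73*(-144) + 31/7 = -10512 + 31/7 = -73553/7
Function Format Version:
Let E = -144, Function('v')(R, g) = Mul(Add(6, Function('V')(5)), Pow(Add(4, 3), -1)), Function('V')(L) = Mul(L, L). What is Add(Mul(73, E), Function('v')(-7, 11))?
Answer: Rational(-73553, 7) ≈ -10508.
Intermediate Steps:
Function('V')(L) = Pow(L, 2)
Function('v')(R, g) = Rational(31, 7) (Function('v')(R, g) = Mul(Add(6, Pow(5, 2)), Pow(Add(4, 3), -1)) = Mul(Add(6, 25), Pow(7, -1)) = Mul(31, Rational(1, 7)) = Rational(31, 7))
Add(Mul(73, E), Function('v')(-7, 11)) = Add(Mul(73, -144), Rational(31, 7)) = Add(-10512, Rational(31, 7)) = Rational(-73553, 7)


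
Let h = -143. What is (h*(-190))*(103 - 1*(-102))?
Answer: 5569850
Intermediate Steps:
(h*(-190))*(103 - 1*(-102)) = (-143*(-190))*(103 - 1*(-102)) = 27170*(103 + 102) = 27170*205 = 5569850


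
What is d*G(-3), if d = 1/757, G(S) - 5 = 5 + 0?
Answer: 10/757 ≈ 0.013210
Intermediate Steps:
G(S) = 10 (G(S) = 5 + (5 + 0) = 5 + 5 = 10)
d = 1/757 ≈ 0.0013210
d*G(-3) = (1/757)*10 = 10/757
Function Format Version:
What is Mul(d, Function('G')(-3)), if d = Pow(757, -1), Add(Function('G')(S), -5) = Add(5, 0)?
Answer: Rational(10, 757) ≈ 0.013210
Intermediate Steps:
Function('G')(S) = 10 (Function('G')(S) = Add(5, Add(5, 0)) = Add(5, 5) = 10)
d = Rational(1, 757) ≈ 0.0013210
Mul(d, Function('G')(-3)) = Mul(Rational(1, 757), 10) = Rational(10, 757)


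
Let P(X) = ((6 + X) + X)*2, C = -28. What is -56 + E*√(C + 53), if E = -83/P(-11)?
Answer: -1377/32 ≈ -43.031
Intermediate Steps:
P(X) = 12 + 4*X (P(X) = (6 + 2*X)*2 = 12 + 4*X)
E = 83/32 (E = -83/(12 + 4*(-11)) = -83/(12 - 44) = -83/(-32) = -83*(-1/32) = 83/32 ≈ 2.5938)
-56 + E*√(C + 53) = -56 + 83*√(-28 + 53)/32 = -56 + 83*√25/32 = -56 + (83/32)*5 = -56 + 415/32 = -1377/32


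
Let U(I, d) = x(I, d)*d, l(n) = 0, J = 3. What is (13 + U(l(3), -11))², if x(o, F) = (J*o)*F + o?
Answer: 169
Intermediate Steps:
x(o, F) = o + 3*F*o (x(o, F) = (3*o)*F + o = 3*F*o + o = o + 3*F*o)
U(I, d) = I*d*(1 + 3*d) (U(I, d) = (I*(1 + 3*d))*d = I*d*(1 + 3*d))
(13 + U(l(3), -11))² = (13 + 0*(-11)*(1 + 3*(-11)))² = (13 + 0*(-11)*(1 - 33))² = (13 + 0*(-11)*(-32))² = (13 + 0)² = 13² = 169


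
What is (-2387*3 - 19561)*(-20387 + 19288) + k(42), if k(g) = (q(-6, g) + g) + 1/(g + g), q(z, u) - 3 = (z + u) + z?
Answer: 2466874453/84 ≈ 2.9368e+7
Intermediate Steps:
q(z, u) = 3 + u + 2*z (q(z, u) = 3 + ((z + u) + z) = 3 + ((u + z) + z) = 3 + (u + 2*z) = 3 + u + 2*z)
k(g) = -9 + 1/(2*g) + 2*g (k(g) = ((3 + g + 2*(-6)) + g) + 1/(g + g) = ((3 + g - 12) + g) + 1/(2*g) = ((-9 + g) + g) + 1/(2*g) = (-9 + 2*g) + 1/(2*g) = -9 + 1/(2*g) + 2*g)
(-2387*3 - 19561)*(-20387 + 19288) + k(42) = (-2387*3 - 19561)*(-20387 + 19288) + (-9 + (½)/42 + 2*42) = (-7161 - 19561)*(-1099) + (-9 + (½)*(1/42) + 84) = -26722*(-1099) + (-9 + 1/84 + 84) = 29367478 + 6301/84 = 2466874453/84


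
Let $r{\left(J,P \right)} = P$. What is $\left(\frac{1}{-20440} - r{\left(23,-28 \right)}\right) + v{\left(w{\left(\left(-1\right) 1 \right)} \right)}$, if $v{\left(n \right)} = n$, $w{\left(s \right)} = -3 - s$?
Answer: $\frac{531439}{20440} \approx 26.0$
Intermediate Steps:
$\left(\frac{1}{-20440} - r{\left(23,-28 \right)}\right) + v{\left(w{\left(\left(-1\right) 1 \right)} \right)} = \left(\frac{1}{-20440} - -28\right) - \left(3 - 1\right) = \left(- \frac{1}{20440} + 28\right) - 2 = \frac{572319}{20440} + \left(-3 + 1\right) = \frac{572319}{20440} - 2 = \frac{531439}{20440}$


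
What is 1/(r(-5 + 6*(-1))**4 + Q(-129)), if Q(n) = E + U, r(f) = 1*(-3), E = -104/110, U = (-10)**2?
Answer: 55/9903 ≈ 0.0055539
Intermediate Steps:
U = 100
E = -52/55 (E = -104*1/110 = -52/55 ≈ -0.94545)
r(f) = -3
Q(n) = 5448/55 (Q(n) = -52/55 + 100 = 5448/55)
1/(r(-5 + 6*(-1))**4 + Q(-129)) = 1/((-3)**4 + 5448/55) = 1/(81 + 5448/55) = 1/(9903/55) = 55/9903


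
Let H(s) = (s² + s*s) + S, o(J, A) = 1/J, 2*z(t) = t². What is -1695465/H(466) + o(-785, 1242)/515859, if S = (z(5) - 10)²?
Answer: -915436521054391/234502503772665 ≈ -3.9037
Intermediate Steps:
z(t) = t²/2
S = 25/4 (S = ((½)*5² - 10)² = ((½)*25 - 10)² = (25/2 - 10)² = (5/2)² = 25/4 ≈ 6.2500)
H(s) = 25/4 + 2*s² (H(s) = (s² + s*s) + 25/4 = (s² + s²) + 25/4 = 2*s² + 25/4 = 25/4 + 2*s²)
-1695465/H(466) + o(-785, 1242)/515859 = -1695465/(25/4 + 2*466²) + 1/(-785*515859) = -1695465/(25/4 + 2*217156) - 1/785*1/515859 = -1695465/(25/4 + 434312) - 1/404949315 = -1695465/1737273/4 - 1/404949315 = -1695465*4/1737273 - 1/404949315 = -2260620/579091 - 1/404949315 = -915436521054391/234502503772665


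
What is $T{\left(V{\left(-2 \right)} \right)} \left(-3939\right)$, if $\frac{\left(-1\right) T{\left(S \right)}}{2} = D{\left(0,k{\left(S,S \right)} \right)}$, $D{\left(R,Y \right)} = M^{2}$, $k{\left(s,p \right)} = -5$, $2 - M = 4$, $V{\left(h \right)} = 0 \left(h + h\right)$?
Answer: $31512$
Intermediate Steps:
$V{\left(h \right)} = 0$ ($V{\left(h \right)} = 0 \cdot 2 h = 0$)
$M = -2$ ($M = 2 - 4 = -2$)
$D{\left(R,Y \right)} = 4$ ($D{\left(R,Y \right)} = \left(-2\right)^{2} = 4$)
$T{\left(S \right)} = -8$ ($T{\left(S \right)} = \left(-2\right) 4 = -8$)
$T{\left(V{\left(-2 \right)} \right)} \left(-3939\right) = \left(-8\right) \left(-3939\right) = 31512$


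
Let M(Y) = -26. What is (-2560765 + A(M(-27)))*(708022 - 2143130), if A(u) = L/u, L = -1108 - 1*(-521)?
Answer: 47774245184862/13 ≈ 3.6749e+12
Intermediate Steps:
L = -587 (L = -1108 + 521 = -587)
A(u) = -587/u
(-2560765 + A(M(-27)))*(708022 - 2143130) = (-2560765 - 587/(-26))*(708022 - 2143130) = (-2560765 - 587*(-1/26))*(-1435108) = (-2560765 + 587/26)*(-1435108) = -66579303/26*(-1435108) = 47774245184862/13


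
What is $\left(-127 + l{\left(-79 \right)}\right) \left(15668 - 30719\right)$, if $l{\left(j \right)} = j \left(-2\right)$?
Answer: $-466581$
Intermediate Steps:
$l{\left(j \right)} = - 2 j$
$\left(-127 + l{\left(-79 \right)}\right) \left(15668 - 30719\right) = \left(-127 - -158\right) \left(15668 - 30719\right) = \left(-127 + 158\right) \left(-15051\right) = 31 \left(-15051\right) = -466581$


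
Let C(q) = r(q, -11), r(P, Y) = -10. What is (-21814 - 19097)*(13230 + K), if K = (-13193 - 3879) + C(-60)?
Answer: 157589172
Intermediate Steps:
C(q) = -10
K = -17082 (K = (-13193 - 3879) - 10 = -17072 - 10 = -17082)
(-21814 - 19097)*(13230 + K) = (-21814 - 19097)*(13230 - 17082) = -40911*(-3852) = 157589172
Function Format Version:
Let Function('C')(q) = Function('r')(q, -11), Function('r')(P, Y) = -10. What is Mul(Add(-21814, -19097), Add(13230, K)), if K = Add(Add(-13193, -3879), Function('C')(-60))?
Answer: 157589172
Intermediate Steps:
Function('C')(q) = -10
K = -17082 (K = Add(Add(-13193, -3879), -10) = Add(-17072, -10) = -17082)
Mul(Add(-21814, -19097), Add(13230, K)) = Mul(Add(-21814, -19097), Add(13230, -17082)) = Mul(-40911, -3852) = 157589172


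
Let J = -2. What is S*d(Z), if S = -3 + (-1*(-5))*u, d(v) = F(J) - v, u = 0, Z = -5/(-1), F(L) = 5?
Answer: 0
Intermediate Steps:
Z = 5 (Z = -5*(-1) = 5)
d(v) = 5 - v
S = -3 (S = -3 - 1*(-5)*0 = -3 + 5*0 = -3 + 0 = -3)
S*d(Z) = -3*(5 - 1*5) = -3*(5 - 5) = -3*0 = 0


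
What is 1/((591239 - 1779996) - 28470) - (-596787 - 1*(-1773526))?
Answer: -1432358482754/1217227 ≈ -1.1767e+6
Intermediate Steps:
1/((591239 - 1779996) - 28470) - (-596787 - 1*(-1773526)) = 1/(-1188757 - 28470) - (-596787 + 1773526) = 1/(-1217227) - 1*1176739 = -1/1217227 - 1176739 = -1432358482754/1217227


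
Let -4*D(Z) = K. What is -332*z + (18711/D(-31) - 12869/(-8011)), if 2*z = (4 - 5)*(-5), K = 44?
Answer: -20262972/8011 ≈ -2529.4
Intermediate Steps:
D(Z) = -11 (D(Z) = -1/4*44 = -11)
z = 5/2 (z = ((4 - 5)*(-5))/2 = (-1*(-5))/2 = (1/2)*5 = 5/2 ≈ 2.5000)
-332*z + (18711/D(-31) - 12869/(-8011)) = -332*5/2 + (18711/(-11) - 12869/(-8011)) = -830 + (18711*(-1/11) - 12869*(-1/8011)) = -830 + (-1701 + 12869/8011) = -830 - 13613842/8011 = -20262972/8011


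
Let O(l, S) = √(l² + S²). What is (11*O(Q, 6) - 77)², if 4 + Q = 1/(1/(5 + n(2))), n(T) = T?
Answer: 11374 - 5082*√5 ≈ 10.303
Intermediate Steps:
Q = 3 (Q = -4 + 1/(1/(5 + 2)) = -4 + 1/(1/7) = -4 + 1/(⅐) = -4 + 7 = 3)
O(l, S) = √(S² + l²)
(11*O(Q, 6) - 77)² = (11*√(6² + 3²) - 77)² = (11*√(36 + 9) - 77)² = (11*√45 - 77)² = (11*(3*√5) - 77)² = (33*√5 - 77)² = (-77 + 33*√5)²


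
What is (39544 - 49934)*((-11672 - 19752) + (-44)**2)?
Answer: 306380320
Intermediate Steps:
(39544 - 49934)*((-11672 - 19752) + (-44)**2) = -10390*(-31424 + 1936) = -10390*(-29488) = 306380320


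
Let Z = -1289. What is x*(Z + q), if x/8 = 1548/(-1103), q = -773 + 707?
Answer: 16780320/1103 ≈ 15213.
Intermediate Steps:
q = -66
x = -12384/1103 (x = 8*(1548/(-1103)) = 8*(1548*(-1/1103)) = 8*(-1548/1103) = -12384/1103 ≈ -11.228)
x*(Z + q) = -12384*(-1289 - 66)/1103 = -12384/1103*(-1355) = 16780320/1103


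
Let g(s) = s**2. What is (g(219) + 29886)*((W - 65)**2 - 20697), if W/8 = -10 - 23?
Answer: 6815037768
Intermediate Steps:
W = -264 (W = 8*(-10 - 23) = 8*(-33) = -264)
(g(219) + 29886)*((W - 65)**2 - 20697) = (219**2 + 29886)*((-264 - 65)**2 - 20697) = (47961 + 29886)*((-329)**2 - 20697) = 77847*(108241 - 20697) = 77847*87544 = 6815037768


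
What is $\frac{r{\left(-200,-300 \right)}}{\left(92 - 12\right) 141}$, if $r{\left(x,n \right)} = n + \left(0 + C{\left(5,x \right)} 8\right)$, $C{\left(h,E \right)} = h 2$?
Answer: $- \frac{11}{564} \approx -0.019504$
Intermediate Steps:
$C{\left(h,E \right)} = 2 h$
$r{\left(x,n \right)} = 80 + n$ ($r{\left(x,n \right)} = n + \left(0 + 2 \cdot 5 \cdot 8\right) = n + \left(0 + 10 \cdot 8\right) = n + \left(0 + 80\right) = n + 80 = 80 + n$)
$\frac{r{\left(-200,-300 \right)}}{\left(92 - 12\right) 141} = \frac{80 - 300}{\left(92 - 12\right) 141} = - \frac{220}{80 \cdot 141} = - \frac{220}{11280} = \left(-220\right) \frac{1}{11280} = - \frac{11}{564}$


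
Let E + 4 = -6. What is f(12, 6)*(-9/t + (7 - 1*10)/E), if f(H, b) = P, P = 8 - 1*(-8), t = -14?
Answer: 528/35 ≈ 15.086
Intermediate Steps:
E = -10 (E = -4 - 6 = -10)
P = 16 (P = 8 + 8 = 16)
f(H, b) = 16
f(12, 6)*(-9/t + (7 - 1*10)/E) = 16*(-9/(-14) + (7 - 1*10)/(-10)) = 16*(-9*(-1/14) + (7 - 10)*(-1/10)) = 16*(9/14 - 3*(-1/10)) = 16*(9/14 + 3/10) = 16*(33/35) = 528/35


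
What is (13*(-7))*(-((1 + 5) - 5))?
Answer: 91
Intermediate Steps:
(13*(-7))*(-((1 + 5) - 5)) = -(-91)*(6 - 5) = -(-91) = -91*(-1) = 91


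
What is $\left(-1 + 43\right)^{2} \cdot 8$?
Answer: $14112$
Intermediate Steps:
$\left(-1 + 43\right)^{2} \cdot 8 = 42^{2} \cdot 8 = 1764 \cdot 8 = 14112$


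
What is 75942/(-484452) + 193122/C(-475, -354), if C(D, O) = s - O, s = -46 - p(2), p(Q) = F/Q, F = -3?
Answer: 10392759455/16659766 ≈ 623.82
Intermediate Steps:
p(Q) = -3/Q
s = -89/2 (s = -46 - (-3)/2 = -46 - 1*(-3/2) = -46 + 3/2 = -89/2 ≈ -44.500)
C(D, O) = -89/2 - O
75942/(-484452) + 193122/C(-475, -354) = 75942/(-484452) + 193122/(-89/2 - 1*(-354)) = 75942*(-1/484452) + 193122/(-89/2 + 354) = -4219/26914 + 193122/(619/2) = -4219/26914 + 193122*(2/619) = -4219/26914 + 386244/619 = 10392759455/16659766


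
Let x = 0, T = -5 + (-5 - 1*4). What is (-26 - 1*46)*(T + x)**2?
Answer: -14112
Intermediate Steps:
T = -14 (T = -5 + (-5 - 4) = -5 - 9 = -14)
(-26 - 1*46)*(T + x)**2 = (-26 - 1*46)*(-14 + 0)**2 = (-26 - 46)*(-14)**2 = -72*196 = -14112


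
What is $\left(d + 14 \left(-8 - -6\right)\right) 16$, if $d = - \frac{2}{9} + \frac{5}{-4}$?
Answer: $- \frac{4244}{9} \approx -471.56$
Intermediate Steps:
$d = - \frac{53}{36}$ ($d = \left(-2\right) \frac{1}{9} + 5 \left(- \frac{1}{4}\right) = - \frac{2}{9} - \frac{5}{4} = - \frac{53}{36} \approx -1.4722$)
$\left(d + 14 \left(-8 - -6\right)\right) 16 = \left(- \frac{53}{36} + 14 \left(-8 - -6\right)\right) 16 = \left(- \frac{53}{36} + 14 \left(-8 + 6\right)\right) 16 = \left(- \frac{53}{36} + 14 \left(-2\right)\right) 16 = \left(- \frac{53}{36} - 28\right) 16 = \left(- \frac{1061}{36}\right) 16 = - \frac{4244}{9}$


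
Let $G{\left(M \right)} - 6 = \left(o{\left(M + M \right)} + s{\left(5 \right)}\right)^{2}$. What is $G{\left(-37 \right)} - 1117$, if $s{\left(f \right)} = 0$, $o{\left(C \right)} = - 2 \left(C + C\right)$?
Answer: $86505$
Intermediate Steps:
$o{\left(C \right)} = - 4 C$ ($o{\left(C \right)} = - 2 \cdot 2 C = - 4 C$)
$G{\left(M \right)} = 6 + 64 M^{2}$ ($G{\left(M \right)} = 6 + \left(- 4 \left(M + M\right) + 0\right)^{2} = 6 + \left(- 4 \cdot 2 M + 0\right)^{2} = 6 + \left(- 8 M + 0\right)^{2} = 6 + \left(- 8 M\right)^{2} = 6 + 64 M^{2}$)
$G{\left(-37 \right)} - 1117 = \left(6 + 64 \left(-37\right)^{2}\right) - 1117 = \left(6 + 64 \cdot 1369\right) - 1117 = \left(6 + 87616\right) - 1117 = 87622 - 1117 = 86505$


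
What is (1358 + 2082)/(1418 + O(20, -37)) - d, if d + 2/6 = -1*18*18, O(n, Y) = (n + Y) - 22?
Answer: 1352087/4137 ≈ 326.83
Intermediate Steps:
O(n, Y) = -22 + Y + n (O(n, Y) = (Y + n) - 22 = -22 + Y + n)
d = -973/3 (d = -1/3 - 1*18*18 = -1/3 - 18*18 = -1/3 - 324 = -973/3 ≈ -324.33)
(1358 + 2082)/(1418 + O(20, -37)) - d = (1358 + 2082)/(1418 + (-22 - 37 + 20)) - 1*(-973/3) = 3440/(1418 - 39) + 973/3 = 3440/1379 + 973/3 = 1352087/4137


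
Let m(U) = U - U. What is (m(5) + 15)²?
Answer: 225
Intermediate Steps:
m(U) = 0
(m(5) + 15)² = (0 + 15)² = 15² = 225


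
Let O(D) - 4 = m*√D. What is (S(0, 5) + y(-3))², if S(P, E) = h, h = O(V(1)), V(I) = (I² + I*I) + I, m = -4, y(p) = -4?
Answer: 48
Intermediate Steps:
V(I) = I + 2*I² (V(I) = (I² + I²) + I = 2*I² + I = I + 2*I²)
O(D) = 4 - 4*√D
h = 4 - 4*√3 (h = 4 - 4*√(1 + 2*1) = 4 - 4*√(1 + 2) = 4 - 4*√3 ≈ -2.9282)
S(P, E) = 4 - 4*√3
(S(0, 5) + y(-3))² = ((4 - 4*√3) - 4)² = (-4*√3)² = 48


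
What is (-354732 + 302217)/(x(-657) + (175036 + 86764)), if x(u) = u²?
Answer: -52515/693449 ≈ -0.075730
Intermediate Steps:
(-354732 + 302217)/(x(-657) + (175036 + 86764)) = (-354732 + 302217)/((-657)² + (175036 + 86764)) = -52515/(431649 + 261800) = -52515/693449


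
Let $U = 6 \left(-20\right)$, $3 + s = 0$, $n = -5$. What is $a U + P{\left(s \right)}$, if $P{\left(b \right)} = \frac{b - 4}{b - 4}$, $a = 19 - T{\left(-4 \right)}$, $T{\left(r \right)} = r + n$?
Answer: $-3359$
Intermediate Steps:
$s = -3$ ($s = -3 + 0 = -3$)
$T{\left(r \right)} = -5 + r$ ($T{\left(r \right)} = r - 5 = -5 + r$)
$U = -120$
$a = 28$ ($a = 19 - \left(-5 - 4\right) = 19 - -9 = 19 + 9 = 28$)
$P{\left(b \right)} = 1$ ($P{\left(b \right)} = \frac{-4 + b}{-4 + b} = 1$)
$a U + P{\left(s \right)} = 28 \left(-120\right) + 1 = -3360 + 1 = -3359$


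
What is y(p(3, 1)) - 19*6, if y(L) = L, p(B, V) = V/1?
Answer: -113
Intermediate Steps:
p(B, V) = V (p(B, V) = V*1 = V)
y(p(3, 1)) - 19*6 = 1 - 19*6 = 1 - 114 = -113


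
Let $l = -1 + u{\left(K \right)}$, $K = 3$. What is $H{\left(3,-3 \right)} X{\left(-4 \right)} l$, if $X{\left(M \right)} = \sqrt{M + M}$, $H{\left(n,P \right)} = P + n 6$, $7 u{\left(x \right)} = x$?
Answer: $- \frac{120 i \sqrt{2}}{7} \approx - 24.244 i$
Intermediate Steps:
$u{\left(x \right)} = \frac{x}{7}$
$H{\left(n,P \right)} = P + 6 n$
$X{\left(M \right)} = \sqrt{2} \sqrt{M}$ ($X{\left(M \right)} = \sqrt{2 M} = \sqrt{2} \sqrt{M}$)
$l = - \frac{4}{7}$ ($l = -1 + \frac{1}{7} \cdot 3 = -1 + \frac{3}{7} = - \frac{4}{7} \approx -0.57143$)
$H{\left(3,-3 \right)} X{\left(-4 \right)} l = \left(-3 + 6 \cdot 3\right) \sqrt{2} \sqrt{-4} \left(- \frac{4}{7}\right) = \left(-3 + 18\right) \sqrt{2} \cdot 2 i \left(- \frac{4}{7}\right) = 15 \cdot 2 i \sqrt{2} \left(- \frac{4}{7}\right) = 30 i \sqrt{2} \left(- \frac{4}{7}\right) = - \frac{120 i \sqrt{2}}{7}$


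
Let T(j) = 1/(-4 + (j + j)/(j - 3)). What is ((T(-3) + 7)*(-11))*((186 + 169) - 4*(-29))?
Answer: -34540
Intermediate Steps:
T(j) = 1/(-4 + 2*j/(-3 + j)) (T(j) = 1/(-4 + (2*j)/(-3 + j)) = 1/(-4 + 2*j/(-3 + j)))
((T(-3) + 7)*(-11))*((186 + 169) - 4*(-29)) = (((3 - 1*(-3))/(2*(-6 - 3)) + 7)*(-11))*((186 + 169) - 4*(-29)) = (((½)*(3 + 3)/(-9) + 7)*(-11))*(355 + 116) = (((½)*(-⅑)*6 + 7)*(-11))*471 = ((-⅓ + 7)*(-11))*471 = ((20/3)*(-11))*471 = -220/3*471 = -34540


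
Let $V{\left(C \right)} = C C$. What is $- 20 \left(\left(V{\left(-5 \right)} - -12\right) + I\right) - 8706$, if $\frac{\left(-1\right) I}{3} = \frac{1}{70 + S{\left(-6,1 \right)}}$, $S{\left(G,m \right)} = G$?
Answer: $- \frac{151121}{16} \approx -9445.1$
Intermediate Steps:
$V{\left(C \right)} = C^{2}$
$I = - \frac{3}{64}$ ($I = - \frac{3}{70 - 6} = - \frac{3}{64} \approx -0.046875$)
$- 20 \left(\left(V{\left(-5 \right)} - -12\right) + I\right) - 8706 = - 20 \left(\left(\left(-5\right)^{2} - -12\right) - \frac{3}{64}\right) - 8706 = - 20 \left(\left(25 + 12\right) - \frac{3}{64}\right) - 8706 = - 20 \left(37 - \frac{3}{64}\right) - 8706 = \left(-20\right) \frac{2365}{64} - 8706 = - \frac{11825}{16} - 8706 = - \frac{151121}{16}$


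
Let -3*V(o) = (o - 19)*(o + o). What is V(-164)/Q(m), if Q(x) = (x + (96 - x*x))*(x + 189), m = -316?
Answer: -5002/3177413 ≈ -0.0015742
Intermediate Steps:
V(o) = -2*o*(-19 + o)/3 (V(o) = -(o - 19)*(o + o)/3 = -(-19 + o)*2*o/3 = -2*o*(-19 + o)/3)
Q(x) = (189 + x)*(96 + x - x²) (Q(x) = (x + (96 - x²))*(189 + x) = (96 + x - x²)*(189 + x) = (189 + x)*(96 + x - x²))
V(-164)/Q(m) = ((⅔)*(-164)*(19 - 1*(-164)))/(18144 - 1*(-316)³ - 188*(-316)² + 285*(-316)) = ((⅔)*(-164)*(19 + 164))/(18144 - 1*(-31554496) - 188*99856 - 90060) = ((⅔)*(-164)*183)/(18144 + 31554496 - 18772928 - 90060) = -20008/12709652 = -20008*1/12709652 = -5002/3177413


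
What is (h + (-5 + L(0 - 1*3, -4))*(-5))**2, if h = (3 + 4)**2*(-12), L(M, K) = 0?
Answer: 316969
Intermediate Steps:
h = -588 (h = 7**2*(-12) = 49*(-12) = -588)
(h + (-5 + L(0 - 1*3, -4))*(-5))**2 = (-588 + (-5 + 0)*(-5))**2 = (-588 - 5*(-5))**2 = (-588 + 25)**2 = (-563)**2 = 316969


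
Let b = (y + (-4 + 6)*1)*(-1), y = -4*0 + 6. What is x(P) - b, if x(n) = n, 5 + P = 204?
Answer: 207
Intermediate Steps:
P = 199 (P = -5 + 204 = 199)
y = 6 (y = 0 + 6 = 6)
b = -8 (b = (6 + (-4 + 6)*1)*(-1) = (6 + 2*1)*(-1) = (6 + 2)*(-1) = 8*(-1) = -8)
x(P) - b = 199 - 1*(-8) = 199 + 8 = 207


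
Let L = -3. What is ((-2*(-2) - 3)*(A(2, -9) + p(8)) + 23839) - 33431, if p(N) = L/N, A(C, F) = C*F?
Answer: -76883/8 ≈ -9610.4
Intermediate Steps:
p(N) = -3/N
((-2*(-2) - 3)*(A(2, -9) + p(8)) + 23839) - 33431 = ((-2*(-2) - 3)*(2*(-9) - 3/8) + 23839) - 33431 = ((4 - 3)*(-18 - 3*⅛) + 23839) - 33431 = (1*(-18 - 3/8) + 23839) - 33431 = (1*(-147/8) + 23839) - 33431 = (-147/8 + 23839) - 33431 = 190565/8 - 33431 = -76883/8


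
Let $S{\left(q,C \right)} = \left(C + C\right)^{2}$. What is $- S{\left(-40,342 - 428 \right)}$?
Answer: $-29584$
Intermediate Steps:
$S{\left(q,C \right)} = 4 C^{2}$ ($S{\left(q,C \right)} = \left(2 C\right)^{2} = 4 C^{2}$)
$- S{\left(-40,342 - 428 \right)} = - 4 \left(342 - 428\right)^{2} = - 4 \left(-86\right)^{2} = - 4 \cdot 7396 = \left(-1\right) 29584 = -29584$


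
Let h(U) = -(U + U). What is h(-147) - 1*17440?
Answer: -17146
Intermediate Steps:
h(U) = -2*U
h(-147) - 1*17440 = -2*(-147) - 1*17440 = 294 - 17440 = -17146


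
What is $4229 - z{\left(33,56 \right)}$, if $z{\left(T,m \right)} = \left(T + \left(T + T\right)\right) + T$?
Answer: $4097$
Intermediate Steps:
$z{\left(T,m \right)} = 4 T$ ($z{\left(T,m \right)} = \left(T + 2 T\right) + T = 3 T + T = 4 T$)
$4229 - z{\left(33,56 \right)} = 4229 - 4 \cdot 33 = 4229 - 132 = 4097$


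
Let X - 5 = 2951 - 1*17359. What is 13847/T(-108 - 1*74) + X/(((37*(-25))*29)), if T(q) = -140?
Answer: -73885871/751100 ≈ -98.370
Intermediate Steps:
X = -14403 (X = 5 + (2951 - 1*17359) = 5 + (2951 - 17359) = 5 - 14408 = -14403)
13847/T(-108 - 1*74) + X/(((37*(-25))*29)) = 13847/(-140) - 14403/((37*(-25))*29) = 13847*(-1/140) - 14403/((-925*29)) = -13847/140 - 14403/(-26825) = -13847/140 - 14403*(-1/26825) = -13847/140 + 14403/26825 = -73885871/751100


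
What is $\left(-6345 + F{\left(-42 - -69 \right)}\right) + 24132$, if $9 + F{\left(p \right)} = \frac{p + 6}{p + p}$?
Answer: $\frac{320015}{18} \approx 17779.0$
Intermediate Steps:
$F{\left(p \right)} = -9 + \frac{6 + p}{2 p}$ ($F{\left(p \right)} = -9 + \frac{p + 6}{p + p} = -9 + \frac{6 + p}{2 p}$)
$\left(-6345 + F{\left(-42 - -69 \right)}\right) + 24132 = \left(-6345 - \left(\frac{17}{2} - \frac{3}{-42 - -69}\right)\right) + 24132 = \left(-6345 - \left(\frac{17}{2} - \frac{3}{-42 + 69}\right)\right) + 24132 = \left(-6345 - \left(\frac{17}{2} - \frac{3}{27}\right)\right) + 24132 = \left(-6345 + \left(- \frac{17}{2} + 3 \cdot \frac{1}{27}\right)\right) + 24132 = \left(-6345 + \left(- \frac{17}{2} + \frac{1}{9}\right)\right) + 24132 = \left(-6345 - \frac{151}{18}\right) + 24132 = - \frac{114361}{18} + 24132 = \frac{320015}{18}$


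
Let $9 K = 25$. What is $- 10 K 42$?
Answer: $- \frac{3500}{3} \approx -1166.7$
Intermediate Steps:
$K = \frac{25}{9}$ ($K = \frac{1}{9} \cdot 25 = \frac{25}{9} \approx 2.7778$)
$- 10 K 42 = \left(-10\right) \frac{25}{9} \cdot 42 = \left(- \frac{250}{9}\right) 42 = - \frac{3500}{3}$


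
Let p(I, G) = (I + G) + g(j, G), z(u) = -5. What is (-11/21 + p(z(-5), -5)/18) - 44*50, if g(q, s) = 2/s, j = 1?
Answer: -693347/315 ≈ -2201.1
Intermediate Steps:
p(I, G) = G + I + 2/G (p(I, G) = (I + G) + 2/G = (G + I) + 2/G = G + I + 2/G)
(-11/21 + p(z(-5), -5)/18) - 44*50 = (-11/21 + (-5 - 5 + 2/(-5))/18) - 44*50 = (-11*1/21 + (-5 - 5 + 2*(-⅕))*(1/18)) - 2200 = (-11/21 + (-5 - 5 - ⅖)*(1/18)) - 2200 = (-11/21 - 52/5*1/18) - 2200 = (-11/21 - 26/45) - 2200 = -347/315 - 2200 = -693347/315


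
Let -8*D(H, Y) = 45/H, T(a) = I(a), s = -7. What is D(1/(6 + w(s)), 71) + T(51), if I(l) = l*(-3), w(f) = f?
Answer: -1179/8 ≈ -147.38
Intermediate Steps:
I(l) = -3*l
T(a) = -3*a
D(H, Y) = -45/(8*H)
D(1/(6 + w(s)), 71) + T(51) = -45/(8*(1/(6 - 7))) - 3*51 = -45/(8*(1/(-1))) - 153 = -45/8/(-1) - 153 = -45/8*(-1) - 153 = 45/8 - 153 = -1179/8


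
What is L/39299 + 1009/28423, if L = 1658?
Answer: 86778025/1116995477 ≈ 0.077689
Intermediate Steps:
L/39299 + 1009/28423 = 1658/39299 + 1009/28423 = 86778025/1116995477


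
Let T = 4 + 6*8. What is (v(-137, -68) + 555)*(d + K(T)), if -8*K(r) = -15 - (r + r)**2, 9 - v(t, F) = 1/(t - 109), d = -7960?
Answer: -178842305/48 ≈ -3.7259e+6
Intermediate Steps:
v(t, F) = 9 - 1/(-109 + t) (v(t, F) = 9 - 1/(t - 109) = 9 - 1/(-109 + t))
T = 52 (T = 4 + 48 = 52)
K(r) = 15/8 + r**2/2 (K(r) = -(-15 - (r + r)**2)/8 = -(-15 - (2*r)**2)/8 = -(-15 - 4*r**2)/8 = 15/8 + r**2/2)
(v(-137, -68) + 555)*(d + K(T)) = ((-982 + 9*(-137))/(-109 - 137) + 555)*(-7960 + (15/8 + (1/2)*52**2)) = ((-982 - 1233)/(-246) + 555)*(-7960 + (15/8 + (1/2)*2704)) = (-1/246*(-2215) + 555)*(-7960 + (15/8 + 1352)) = (2215/246 + 555)*(-7960 + 10831/8) = (138745/246)*(-52849/8) = -178842305/48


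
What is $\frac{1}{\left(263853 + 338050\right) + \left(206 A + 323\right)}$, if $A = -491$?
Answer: $\frac{1}{501080} \approx 1.9957 \cdot 10^{-6}$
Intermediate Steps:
$\frac{1}{\left(263853 + 338050\right) + \left(206 A + 323\right)} = \frac{1}{\left(263853 + 338050\right) + \left(206 \left(-491\right) + 323\right)} = \frac{1}{601903 + \left(-101146 + 323\right)} = \frac{1}{601903 - 100823} = \frac{1}{501080}$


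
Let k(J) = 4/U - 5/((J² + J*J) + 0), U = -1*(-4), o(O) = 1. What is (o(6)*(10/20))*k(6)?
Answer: 67/144 ≈ 0.46528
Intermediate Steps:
U = 4
k(J) = 1 - 5/(2*J²) (k(J) = 4/4 - 5/((J² + J*J) + 0) = 4*(¼) - 5/((J² + J²) + 0) = 1 - 5/(2*J² + 0) = 1 - 5*1/(2*J²) = 1 - 5/(2*J²))
(o(6)*(10/20))*k(6) = (1*(10/20))*(1 - 5/2/6²) = (1*(10*(1/20)))*(1 - 5/2*1/36) = (1*(½))*(1 - 5/72) = (½)*(67/72) = 67/144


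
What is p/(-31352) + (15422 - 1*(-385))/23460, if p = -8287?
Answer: 57499507/61293160 ≈ 0.93811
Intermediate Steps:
p/(-31352) + (15422 - 1*(-385))/23460 = -8287/(-31352) + (15422 - 1*(-385))/23460 = -8287*(-1/31352) + (15422 + 385)*(1/23460) = 8287/31352 + 15807*(1/23460) = 8287/31352 + 5269/7820 = 57499507/61293160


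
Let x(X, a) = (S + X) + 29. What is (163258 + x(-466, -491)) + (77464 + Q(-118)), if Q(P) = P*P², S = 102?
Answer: -1402645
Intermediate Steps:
Q(P) = P³
x(X, a) = 131 + X (x(X, a) = (102 + X) + 29 = 131 + X)
(163258 + x(-466, -491)) + (77464 + Q(-118)) = (163258 + (131 - 466)) + (77464 + (-118)³) = (163258 - 335) + (77464 - 1643032) = 162923 - 1565568 = -1402645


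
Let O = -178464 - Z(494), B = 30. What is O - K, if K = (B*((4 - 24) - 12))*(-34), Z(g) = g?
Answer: -211598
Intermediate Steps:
O = -178958 (O = -178464 - 1*494 = -178464 - 494 = -178958)
K = 32640 (K = (30*((4 - 24) - 12))*(-34) = (30*(-20 - 12))*(-34) = (30*(-32))*(-34) = -960*(-34) = 32640)
O - K = -178958 - 1*32640 = -178958 - 32640 = -211598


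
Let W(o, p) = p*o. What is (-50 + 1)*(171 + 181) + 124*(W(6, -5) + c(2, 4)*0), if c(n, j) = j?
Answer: -20968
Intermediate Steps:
W(o, p) = o*p
(-50 + 1)*(171 + 181) + 124*(W(6, -5) + c(2, 4)*0) = (-50 + 1)*(171 + 181) + 124*(6*(-5) + 4*0) = -49*352 + 124*(-30 + 0) = -17248 + 124*(-30) = -17248 - 3720 = -20968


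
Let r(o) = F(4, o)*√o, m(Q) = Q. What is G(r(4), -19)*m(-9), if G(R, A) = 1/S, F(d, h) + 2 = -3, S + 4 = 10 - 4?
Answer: -9/2 ≈ -4.5000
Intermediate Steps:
S = 2 (S = -4 + (10 - 4) = -4 + 6 = 2)
F(d, h) = -5 (F(d, h) = -2 - 3 = -5)
r(o) = -5*√o
G(R, A) = ½ (G(R, A) = 1/2 = ½)
G(r(4), -19)*m(-9) = (½)*(-9) = -9/2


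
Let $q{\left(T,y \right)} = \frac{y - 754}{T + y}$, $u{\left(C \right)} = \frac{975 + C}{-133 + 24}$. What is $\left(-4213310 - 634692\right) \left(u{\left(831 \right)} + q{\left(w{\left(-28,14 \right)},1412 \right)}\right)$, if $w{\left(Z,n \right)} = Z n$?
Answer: $\frac{2145723261199}{27795} \approx 7.7198 \cdot 10^{7}$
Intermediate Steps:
$u{\left(C \right)} = - \frac{975}{109} - \frac{C}{109}$ ($u{\left(C \right)} = \frac{975 + C}{-109} = \left(975 + C\right) \left(- \frac{1}{109}\right) = - \frac{975}{109} - \frac{C}{109}$)
$q{\left(T,y \right)} = \frac{-754 + y}{T + y}$
$\left(-4213310 - 634692\right) \left(u{\left(831 \right)} + q{\left(w{\left(-28,14 \right)},1412 \right)}\right) = \left(-4213310 - 634692\right) \left(\left(- \frac{975}{109} - \frac{831}{109}\right) + \frac{-754 + 1412}{\left(-28\right) 14 + 1412}\right) = - 4848002 \left(\left(- \frac{975}{109} - \frac{831}{109}\right) + \frac{1}{-392 + 1412} \cdot 658\right) = - 4848002 \left(- \frac{1806}{109} + \frac{1}{1020} \cdot 658\right) = - 4848002 \left(- \frac{1806}{109} + \frac{329}{510}\right) = \left(-4848002\right) \left(- \frac{885199}{55590}\right) = \frac{2145723261199}{27795}$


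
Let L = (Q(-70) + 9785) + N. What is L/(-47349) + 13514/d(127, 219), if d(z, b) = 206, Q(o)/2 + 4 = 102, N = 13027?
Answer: 317567369/4876947 ≈ 65.116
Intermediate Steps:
Q(o) = 196 (Q(o) = -8 + 2*102 = -8 + 204 = 196)
L = 23008 (L = (196 + 9785) + 13027 = 9981 + 13027 = 23008)
L/(-47349) + 13514/d(127, 219) = 23008/(-47349) + 13514/206 = 23008*(-1/47349) + 13514*(1/206) = -23008/47349 + 6757/103 = 317567369/4876947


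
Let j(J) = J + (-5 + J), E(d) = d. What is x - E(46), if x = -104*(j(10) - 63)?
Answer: 4946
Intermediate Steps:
j(J) = -5 + 2*J
x = 4992 (x = -104*((-5 + 2*10) - 63) = -104*((-5 + 20) - 63) = -104*(15 - 63) = -104*(-48) = 4992)
x - E(46) = 4992 - 1*46 = 4992 - 46 = 4946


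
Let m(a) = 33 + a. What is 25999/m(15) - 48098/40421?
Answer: 1048596875/1940208 ≈ 540.46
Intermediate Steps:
25999/m(15) - 48098/40421 = 25999/(33 + 15) - 48098/40421 = 25999/48 - 48098*1/40421 = 25999*(1/48) - 48098/40421 = 25999/48 - 48098/40421 = 1048596875/1940208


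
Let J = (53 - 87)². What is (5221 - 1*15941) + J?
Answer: -9564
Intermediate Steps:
J = 1156 (J = (-34)² = 1156)
(5221 - 1*15941) + J = (5221 - 1*15941) + 1156 = (5221 - 15941) + 1156 = -10720 + 1156 = -9564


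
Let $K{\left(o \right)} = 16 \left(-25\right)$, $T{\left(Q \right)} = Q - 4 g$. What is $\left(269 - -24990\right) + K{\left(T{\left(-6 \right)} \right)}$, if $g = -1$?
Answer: $24859$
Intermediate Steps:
$T{\left(Q \right)} = 4 + Q$ ($T{\left(Q \right)} = Q - -4 = Q + 4 = 4 + Q$)
$K{\left(o \right)} = -400$
$\left(269 - -24990\right) + K{\left(T{\left(-6 \right)} \right)} = \left(269 - -24990\right) - 400 = \left(269 + 24990\right) - 400 = 25259 - 400 = 24859$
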